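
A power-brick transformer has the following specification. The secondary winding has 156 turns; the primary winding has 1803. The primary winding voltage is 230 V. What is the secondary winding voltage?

V_s/V_p = N_s/N_p, so V_s = 230 × 156/1803 = 19.9 V.

V_s ≈ 19.9 V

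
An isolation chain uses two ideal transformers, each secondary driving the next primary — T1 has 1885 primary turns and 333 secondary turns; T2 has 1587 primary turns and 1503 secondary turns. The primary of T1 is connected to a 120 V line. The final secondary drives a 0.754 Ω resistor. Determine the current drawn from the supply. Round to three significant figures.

I_supply ≈ 4.45 A

After T1: V = 120.00 × 333/1885 = 21.199 V.
After T2: V = 21.199 × 1503/1587 = 20.077 V.
I_load = 20.077/0.754 = 26.627 A, so P_out = 20.077 × 26.627 = 534.59 W.
All ideal ⇒ P_in = P_out, so I_supply = 534.59/120 = 4.45 A.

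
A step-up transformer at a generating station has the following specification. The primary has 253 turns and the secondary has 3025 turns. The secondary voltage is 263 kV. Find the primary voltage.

V_p ≈ 22000 V

V_p/V_s = N_p/N_s, so V_p = 263000 × 253/3025 = 22000 V.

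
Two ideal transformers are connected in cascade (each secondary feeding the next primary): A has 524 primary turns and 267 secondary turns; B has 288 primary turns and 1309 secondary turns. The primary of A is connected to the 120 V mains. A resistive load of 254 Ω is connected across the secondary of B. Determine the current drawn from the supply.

I_supply ≈ 2.53 A

After A: V = 120.00 × 267/524 = 61.145 V.
After B: V = 61.145 × 1309/288 = 277.91 V.
I_load = 277.91/254 = 1.0941 A, so P_out = 277.91 × 1.0941 = 304.08 W.
All ideal ⇒ P_in = P_out, so I_supply = 304.08/120 = 2.53 A.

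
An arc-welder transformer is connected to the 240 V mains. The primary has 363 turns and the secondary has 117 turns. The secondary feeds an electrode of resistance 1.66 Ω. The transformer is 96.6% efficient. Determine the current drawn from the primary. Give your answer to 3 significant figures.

V_s = 240 × 117/363 = 77.355 V.
I_s = V_s/R = 77.355/1.66 = 46.600 A.
P_out = V_s I_s = 77.355 × 46.600 = 3604.7 W.
P_in = P_out/η = 3604.7/0.966 = 3731.6 W.
I_p = P_in/V_p = 3731.6/240 = 15.5 A.

I_p ≈ 15.5 A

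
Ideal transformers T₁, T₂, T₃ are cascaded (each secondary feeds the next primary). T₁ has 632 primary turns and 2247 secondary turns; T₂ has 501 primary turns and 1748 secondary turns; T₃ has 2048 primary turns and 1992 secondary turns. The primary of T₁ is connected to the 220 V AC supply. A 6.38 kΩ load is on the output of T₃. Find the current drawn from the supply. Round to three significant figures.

I_supply ≈ 5.02 A

Secondary of T₁: V = 220.00 × 2247/632 = 782.18 V.
Secondary of T₂: V = 782.18 × 1748/501 = 2729.1 V.
Secondary of T₃: V = 2729.1 × 1992/2048 = 2654.4 V.
I_load = 2654.4/6380 = 0.41606 A, so P_out = 2654.4 × 0.41606 = 1104.4 W.
All ideal ⇒ P_in = P_out, so I_supply = 1104.4/220 = 5.02 A.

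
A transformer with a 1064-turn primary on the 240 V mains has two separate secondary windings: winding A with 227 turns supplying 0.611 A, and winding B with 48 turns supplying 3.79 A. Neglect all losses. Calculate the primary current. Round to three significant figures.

V_A = 240 × 227/1064 = 51.203 V; V_B = 240 × 48/1064 = 10.827 V.
P_out = V_A I_A + V_B I_B = 51.203×0.611 + 10.827×3.79 = 31.285 + 41.035 = 72.320 W.
Ideal ⇒ P_in = P_out, so I_p = P_out/V_p = 72.320/240 = 0.301 A.

I_p ≈ 0.301 A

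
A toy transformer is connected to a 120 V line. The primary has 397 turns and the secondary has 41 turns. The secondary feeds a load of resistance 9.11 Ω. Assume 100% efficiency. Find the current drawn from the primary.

I_p ≈ 0.140 A

V_s = V_p × N_s/N_p = 120 × 41/397 = 12.393 V.
I_s = V_s/R = 12.393/9.11 = 1.3604 A.
For an ideal transformer I_p N_p = I_s N_s, so I_p = 1.3604 × 41/397 = 0.140 A.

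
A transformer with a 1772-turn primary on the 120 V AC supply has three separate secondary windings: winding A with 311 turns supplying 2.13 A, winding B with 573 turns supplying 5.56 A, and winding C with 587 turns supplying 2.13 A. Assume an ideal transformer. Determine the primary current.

V_A = 120 × 311/1772 = 21.061 V; V_B = 120 × 573/1772 = 38.804 V; V_C = 120 × 587/1772 = 39.752 V.
P_out = V_A I_A + V_B I_B + V_C I_C = 21.061×2.13 + 38.804×5.56 + 39.752×2.13 = 44.860 + 215.75 + 84.671 = 345.28 W.
Ideal ⇒ P_in = P_out, so I_p = P_out/V_p = 345.28/120 = 2.88 A.

I_p ≈ 2.88 A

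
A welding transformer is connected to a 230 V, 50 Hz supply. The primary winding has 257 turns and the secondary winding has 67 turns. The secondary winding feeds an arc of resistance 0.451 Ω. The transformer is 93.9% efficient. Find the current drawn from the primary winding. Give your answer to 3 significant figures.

V_s = 230 × 67/257 = 59.961 V.
I_s = V_s/R = 59.961/0.451 = 132.95 A.
P_out = V_s I_s = 59.961 × 132.95 = 7971.9 W.
P_in = P_out/η = 7971.9/0.939 = 8489.8 W.
I_p = P_in/V_p = 8489.8/230 = 36.9 A.

I_p ≈ 36.9 A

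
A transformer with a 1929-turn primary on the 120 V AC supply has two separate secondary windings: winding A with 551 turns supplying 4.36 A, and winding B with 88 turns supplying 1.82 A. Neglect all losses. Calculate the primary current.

I_p ≈ 1.33 A

V_A = 120 × 551/1929 = 34.277 V; V_B = 120 × 88/1929 = 5.4743 V.
P_out = V_A I_A + V_B I_B = 34.277×4.36 + 5.4743×1.82 = 149.45 + 9.9633 = 159.41 W.
Ideal ⇒ P_in = P_out, so I_p = P_out/V_p = 159.41/120 = 1.33 A.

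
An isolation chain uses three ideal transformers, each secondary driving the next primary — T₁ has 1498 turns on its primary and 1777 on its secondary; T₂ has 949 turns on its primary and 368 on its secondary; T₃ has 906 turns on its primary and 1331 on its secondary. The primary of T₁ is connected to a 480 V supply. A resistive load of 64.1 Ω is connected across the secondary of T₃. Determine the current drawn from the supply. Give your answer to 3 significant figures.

I_supply ≈ 3.42 A

Secondary of T₁: V = 480.00 × 1777/1498 = 569.40 V.
Secondary of T₂: V = 569.40 × 368/949 = 220.80 V.
Secondary of T₃: V = 220.80 × 1331/906 = 324.38 V.
I_load = 324.38/64.1 = 5.0605 A, so P_out = 324.38 × 5.0605 = 1641.5 W.
All ideal ⇒ P_in = P_out, so I_supply = 1641.5/480 = 3.42 A.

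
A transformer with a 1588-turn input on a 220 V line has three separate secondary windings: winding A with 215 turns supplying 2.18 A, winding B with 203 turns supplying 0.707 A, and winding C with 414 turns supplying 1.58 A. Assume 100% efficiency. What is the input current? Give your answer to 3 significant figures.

I_in ≈ 0.797 A

V_A = 220 × 215/1588 = 29.786 V; V_B = 220 × 203/1588 = 28.123 V; V_C = 220 × 414/1588 = 57.355 V.
P_out = V_A I_A + V_B I_B + V_C I_C = 29.786×2.18 + 28.123×0.707 + 57.355×1.58 = 64.933 + 19.883 + 90.621 = 175.44 W.
Ideal ⇒ P_in = P_out, so I_in = P_out/V_in = 175.44/220 = 0.797 A.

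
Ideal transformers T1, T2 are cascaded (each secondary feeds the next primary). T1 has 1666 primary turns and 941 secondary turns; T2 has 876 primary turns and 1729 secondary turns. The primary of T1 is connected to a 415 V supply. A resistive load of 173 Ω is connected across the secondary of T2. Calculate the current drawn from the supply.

I_supply ≈ 2.98 A

Secondary of T1: V = 415.00 × 941/1666 = 234.40 V.
Secondary of T2: V = 234.40 × 1729/876 = 462.65 V.
I_load = 462.65/173 = 2.6743 A, so P_out = 462.65 × 2.6743 = 1237.3 W.
All ideal ⇒ P_in = P_out, so I_supply = 1237.3/415 = 2.98 A.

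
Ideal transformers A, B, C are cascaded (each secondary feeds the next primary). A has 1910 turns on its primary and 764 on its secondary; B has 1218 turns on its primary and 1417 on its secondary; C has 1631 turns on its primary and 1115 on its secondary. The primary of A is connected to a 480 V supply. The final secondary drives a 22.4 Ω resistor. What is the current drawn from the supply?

I_supply ≈ 2.17 A

Secondary of A: V = 480.00 × 764/1910 = 192.00 V.
Secondary of B: V = 192.00 × 1417/1218 = 223.37 V.
Secondary of C: V = 223.37 × 1115/1631 = 152.70 V.
I_load = 152.70/22.4 = 6.8171 A, so P_out = 152.70 × 6.8171 = 1041.0 W.
All ideal ⇒ P_in = P_out, so I_supply = 1041.0/480 = 2.17 A.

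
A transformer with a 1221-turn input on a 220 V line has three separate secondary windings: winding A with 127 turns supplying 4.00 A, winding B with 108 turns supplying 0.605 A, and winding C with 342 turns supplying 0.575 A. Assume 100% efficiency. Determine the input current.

I_in ≈ 0.631 A

V_A = 220 × 127/1221 = 22.883 V; V_B = 220 × 108/1221 = 19.459 V; V_C = 220 × 342/1221 = 61.622 V.
P_out = V_A I_A + V_B I_B + V_C I_C = 22.883×4.00 + 19.459×0.605 + 61.622×0.575 = 91.532 + 11.773 + 35.432 = 138.74 W.
Ideal ⇒ P_in = P_out, so I_in = P_out/V_in = 138.74/220 = 0.631 A.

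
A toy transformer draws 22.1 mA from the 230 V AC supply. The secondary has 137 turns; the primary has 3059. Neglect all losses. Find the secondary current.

I_s/I_p = N_p/N_s, so I_s = 0.0221 × 3059/137 = 0.493 A.

I_s ≈ 0.493 A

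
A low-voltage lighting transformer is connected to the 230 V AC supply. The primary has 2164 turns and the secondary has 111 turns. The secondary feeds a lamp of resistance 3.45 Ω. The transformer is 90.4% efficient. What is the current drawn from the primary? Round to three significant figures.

I_p ≈ 0.194 A

V_s = 230 × 111/2164 = 11.798 V.
I_s = V_s/R = 11.798/3.45 = 3.4196 A.
P_out = V_s I_s = 11.798 × 3.4196 = 40.343 W.
P_in = P_out/η = 40.343/0.904 = 44.627 W.
I_p = P_in/V_p = 44.627/230 = 0.194 A.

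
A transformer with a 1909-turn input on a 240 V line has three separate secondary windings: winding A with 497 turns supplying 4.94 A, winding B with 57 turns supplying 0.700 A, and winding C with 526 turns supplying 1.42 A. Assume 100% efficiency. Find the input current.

I_in ≈ 1.70 A

V_A = 240 × 497/1909 = 62.483 V; V_B = 240 × 57/1909 = 7.1661 V; V_C = 240 × 526/1909 = 66.129 V.
P_out = V_A I_A + V_B I_B + V_C I_C = 62.483×4.94 + 7.1661×0.700 + 66.129×1.42 = 308.67 + 5.0162 + 93.903 = 407.59 W.
Ideal ⇒ P_in = P_out, so I_in = P_out/V_in = 407.59/240 = 1.70 A.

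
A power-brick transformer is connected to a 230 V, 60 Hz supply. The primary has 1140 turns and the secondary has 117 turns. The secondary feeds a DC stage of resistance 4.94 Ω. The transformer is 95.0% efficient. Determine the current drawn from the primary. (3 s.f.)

I_p ≈ 0.516 A

V_s = 230 × 117/1140 = 23.605 V.
I_s = V_s/R = 23.605/4.94 = 4.7784 A.
P_out = V_s I_s = 23.605 × 4.7784 = 112.80 W.
P_in = P_out/η = 112.80/0.950 = 118.73 W.
I_p = P_in/V_p = 118.73/230 = 0.516 A.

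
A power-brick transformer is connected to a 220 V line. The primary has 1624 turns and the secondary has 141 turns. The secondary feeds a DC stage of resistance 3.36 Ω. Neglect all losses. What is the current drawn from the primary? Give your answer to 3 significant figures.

I_p ≈ 0.494 A

V_s = V_p × N_s/N_p = 220 × 141/1624 = 19.101 V.
I_s = V_s/R = 19.101/3.36 = 5.6848 A.
For an ideal transformer I_p N_p = I_s N_s, so I_p = 5.6848 × 141/1624 = 0.494 A.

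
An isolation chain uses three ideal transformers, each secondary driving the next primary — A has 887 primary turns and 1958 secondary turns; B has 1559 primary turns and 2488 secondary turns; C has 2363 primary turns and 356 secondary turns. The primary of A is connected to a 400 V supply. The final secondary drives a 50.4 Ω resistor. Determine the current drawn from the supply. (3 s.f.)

After A: V = 400.00 × 1958/887 = 882.98 V.
After B: V = 882.98 × 2488/1559 = 1409.1 V.
After C: V = 1409.1 × 356/2363 = 212.29 V.
I_load = 212.29/50.4 = 4.2122 A, so P_out = 212.29 × 4.2122 = 894.23 W.
All ideal ⇒ P_in = P_out, so I_supply = 894.23/400 = 2.24 A.

I_supply ≈ 2.24 A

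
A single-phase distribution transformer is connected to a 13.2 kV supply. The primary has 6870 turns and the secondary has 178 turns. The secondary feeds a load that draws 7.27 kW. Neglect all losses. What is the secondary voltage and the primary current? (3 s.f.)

V_s = V_p × N_s/N_p = 13200 × 178/6870 = 342.01 V.
I_s = P/V_s = 7270/342.01 = 21.257 A.
I_p = I_s × N_s/N_p = 21.257 × 178/6870 = 0.551 A.

V_s ≈ 342 V, I_p ≈ 0.551 A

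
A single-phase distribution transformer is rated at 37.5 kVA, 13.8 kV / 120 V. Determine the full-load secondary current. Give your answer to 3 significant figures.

I_s = S/V_s = 37500/120 = 312 A.

I_s ≈ 312 A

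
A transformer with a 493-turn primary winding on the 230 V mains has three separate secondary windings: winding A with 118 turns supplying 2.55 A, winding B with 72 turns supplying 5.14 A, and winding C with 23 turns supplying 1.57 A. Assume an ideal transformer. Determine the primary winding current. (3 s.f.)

V_A = 230 × 118/493 = 55.051 V; V_B = 230 × 72/493 = 33.590 V; V_C = 230 × 23/493 = 10.730 V.
P_out = V_A I_A + V_B I_B + V_C I_C = 55.051×2.55 + 33.590×5.14 + 10.730×1.57 = 140.38 + 172.65 + 16.846 = 329.88 W.
Ideal ⇒ P_in = P_out, so I_p = P_out/V_p = 329.88/230 = 1.43 A.

I_p ≈ 1.43 A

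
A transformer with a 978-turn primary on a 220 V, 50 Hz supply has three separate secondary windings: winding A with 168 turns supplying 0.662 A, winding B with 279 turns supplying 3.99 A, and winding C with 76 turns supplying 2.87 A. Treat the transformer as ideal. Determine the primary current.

I_p ≈ 1.47 A

V_A = 220 × 168/978 = 37.791 V; V_B = 220 × 279/978 = 62.761 V; V_C = 220 × 76/978 = 17.096 V.
P_out = V_A I_A + V_B I_B + V_C I_C = 37.791×0.662 + 62.761×3.99 + 17.096×2.87 = 25.018 + 250.42 + 49.066 = 324.50 W.
Ideal ⇒ P_in = P_out, so I_p = P_out/V_p = 324.50/220 = 1.47 A.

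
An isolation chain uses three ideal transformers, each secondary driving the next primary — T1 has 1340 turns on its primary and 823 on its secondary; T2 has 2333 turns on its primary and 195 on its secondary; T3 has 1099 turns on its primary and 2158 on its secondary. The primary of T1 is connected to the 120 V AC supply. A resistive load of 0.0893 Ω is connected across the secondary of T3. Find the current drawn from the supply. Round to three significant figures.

After T1: V = 120.00 × 823/1340 = 73.701 V.
After T2: V = 73.701 × 195/2333 = 6.1602 V.
After T3: V = 6.1602 × 2158/1099 = 12.096 V.
I_load = 12.096/0.0893 = 135.46 A, so P_out = 12.096 × 135.46 = 1638.5 W.
All ideal ⇒ P_in = P_out, so I_supply = 1638.5/120 = 13.7 A.

I_supply ≈ 13.7 A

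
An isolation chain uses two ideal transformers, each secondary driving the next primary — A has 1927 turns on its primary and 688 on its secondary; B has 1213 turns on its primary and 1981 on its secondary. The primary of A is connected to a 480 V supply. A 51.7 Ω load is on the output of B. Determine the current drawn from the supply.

After A: V = 480.00 × 688/1927 = 171.38 V.
After B: V = 171.38 × 1981/1213 = 279.88 V.
I_load = 279.88/51.7 = 5.4135 A, so P_out = 279.88 × 5.4135 = 1515.1 W.
All ideal ⇒ P_in = P_out, so I_supply = 1515.1/480 = 3.16 A.

I_supply ≈ 3.16 A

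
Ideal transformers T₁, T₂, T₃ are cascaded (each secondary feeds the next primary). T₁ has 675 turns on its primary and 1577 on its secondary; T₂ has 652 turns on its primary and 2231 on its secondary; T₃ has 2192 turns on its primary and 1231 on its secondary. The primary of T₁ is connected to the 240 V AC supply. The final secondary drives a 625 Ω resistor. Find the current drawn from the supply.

I_supply ≈ 7.74 A

After T₁: V = 240.00 × 1577/675 = 560.71 V.
After T₂: V = 560.71 × 2231/652 = 1918.6 V.
After T₃: V = 1918.6 × 1231/2192 = 1077.5 V.
I_load = 1077.5/625 = 1.7240 A, so P_out = 1077.5 × 1.7240 = 1857.5 W.
All ideal ⇒ P_in = P_out, so I_supply = 1857.5/240 = 7.74 A.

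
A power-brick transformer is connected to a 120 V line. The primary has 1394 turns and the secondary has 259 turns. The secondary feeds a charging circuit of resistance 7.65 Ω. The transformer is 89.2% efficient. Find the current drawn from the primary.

I_p ≈ 0.607 A

V_s = 120 × 259/1394 = 22.296 V.
I_s = V_s/R = 22.296/7.65 = 2.9145 A.
P_out = V_s I_s = 22.296 × 2.9145 = 64.979 W.
P_in = P_out/η = 64.979/0.892 = 72.847 W.
I_p = P_in/V_p = 72.847/120 = 0.607 A.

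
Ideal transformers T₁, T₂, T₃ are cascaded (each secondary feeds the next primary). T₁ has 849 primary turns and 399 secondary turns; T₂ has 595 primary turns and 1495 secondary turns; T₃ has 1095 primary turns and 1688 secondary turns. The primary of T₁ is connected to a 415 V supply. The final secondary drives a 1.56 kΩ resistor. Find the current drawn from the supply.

Secondary of T₁: V = 415.00 × 399/849 = 195.04 V.
Secondary of T₂: V = 195.04 × 1495/595 = 490.05 V.
Secondary of T₃: V = 490.05 × 1688/1095 = 755.43 V.
I_load = 755.43/1560 = 0.48425 A, so P_out = 755.43 × 0.48425 = 365.82 W.
All ideal ⇒ P_in = P_out, so I_supply = 365.82/415 = 0.881 A.

I_supply ≈ 0.881 A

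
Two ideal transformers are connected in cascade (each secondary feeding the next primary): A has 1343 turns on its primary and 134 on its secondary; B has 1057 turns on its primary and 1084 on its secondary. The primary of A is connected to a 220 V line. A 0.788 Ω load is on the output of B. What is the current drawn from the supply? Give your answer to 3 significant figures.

I_supply ≈ 2.92 A

After A: V = 220.00 × 134/1343 = 21.951 V.
After B: V = 21.951 × 1084/1057 = 22.512 V.
I_load = 22.512/0.788 = 28.568 A, so P_out = 22.512 × 28.568 = 643.11 W.
All ideal ⇒ P_in = P_out, so I_supply = 643.11/220 = 2.92 A.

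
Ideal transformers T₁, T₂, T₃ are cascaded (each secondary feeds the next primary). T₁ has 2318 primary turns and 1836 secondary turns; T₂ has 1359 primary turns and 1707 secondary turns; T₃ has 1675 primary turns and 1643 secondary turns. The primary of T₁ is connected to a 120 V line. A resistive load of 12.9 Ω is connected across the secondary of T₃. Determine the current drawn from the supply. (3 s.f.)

I_supply ≈ 8.86 A

Secondary of T₁: V = 120.00 × 1836/2318 = 95.047 V.
Secondary of T₂: V = 95.047 × 1707/1359 = 119.39 V.
Secondary of T₃: V = 119.39 × 1643/1675 = 117.11 V.
I_load = 117.11/12.9 = 9.0779 A, so P_out = 117.11 × 9.0779 = 1063.1 W.
All ideal ⇒ P_in = P_out, so I_supply = 1063.1/120 = 8.86 A.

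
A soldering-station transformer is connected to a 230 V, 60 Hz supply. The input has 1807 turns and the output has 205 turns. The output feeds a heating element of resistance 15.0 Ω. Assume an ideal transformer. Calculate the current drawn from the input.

V_out = V_in × N_out/N_in = 230 × 205/1807 = 26.093 V.
I_out = V_out/R = 26.093/15.0 = 1.7395 A.
For an ideal transformer I_in N_in = I_out N_out, so I_in = 1.7395 × 205/1807 = 0.197 A.

I_in ≈ 0.197 A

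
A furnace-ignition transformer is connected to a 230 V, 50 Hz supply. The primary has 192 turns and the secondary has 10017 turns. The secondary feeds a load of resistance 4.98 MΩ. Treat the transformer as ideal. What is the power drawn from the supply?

V_s = V_p × N_s/N_p = 230 × 10017/192 = 12000 V.
I_s = V_s/R = 12000/(4.98×10^6) = 0.0024095 A.
I_p = I_s × N_s/N_p = 0.0024095 × 10017/192 = 0.12571 A.
P = V_p I_p = 230 × 0.12571 = 28.9 W.

P ≈ 28.9 W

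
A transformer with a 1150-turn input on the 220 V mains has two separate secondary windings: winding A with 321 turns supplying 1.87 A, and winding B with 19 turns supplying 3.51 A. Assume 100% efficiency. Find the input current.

V_A = 220 × 321/1150 = 61.409 V; V_B = 220 × 19/1150 = 3.6348 V.
P_out = V_A I_A + V_B I_B = 61.409×1.87 + 3.6348×3.51 = 114.83 + 12.758 = 127.59 W.
Ideal ⇒ P_in = P_out, so I_in = P_out/V_in = 127.59/220 = 0.580 A.

I_in ≈ 0.580 A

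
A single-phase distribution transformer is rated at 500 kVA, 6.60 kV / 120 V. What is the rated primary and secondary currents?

I_p ≈ 75.8 A, I_s ≈ 4170 A

I_p = S/V_p = 500000/6600 = 75.8 A.
I_s = S/V_s = 500000/120 = 4170 A.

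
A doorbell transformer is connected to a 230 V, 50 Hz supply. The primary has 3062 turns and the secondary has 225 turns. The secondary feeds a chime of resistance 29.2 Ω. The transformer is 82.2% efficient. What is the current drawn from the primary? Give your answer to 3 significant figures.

I_p ≈ 0.0517 A

V_s = 230 × 225/3062 = 16.901 V.
I_s = V_s/R = 16.901/29.2 = 0.57879 A.
P_out = V_s I_s = 16.901 × 0.57879 = 9.7820 W.
P_in = P_out/η = 9.7820/0.822 = 11.900 W.
I_p = P_in/V_p = 11.900/230 = 0.0517 A.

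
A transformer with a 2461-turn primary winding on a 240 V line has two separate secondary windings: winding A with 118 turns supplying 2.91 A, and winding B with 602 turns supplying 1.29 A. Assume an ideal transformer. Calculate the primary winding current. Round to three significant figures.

I_p ≈ 0.455 A

V_A = 240 × 118/2461 = 11.508 V; V_B = 240 × 602/2461 = 58.708 V.
P_out = V_A I_A + V_B I_B = 11.508×2.91 + 58.708×1.29 = 33.487 + 75.733 = 109.22 W.
Ideal ⇒ P_in = P_out, so I_p = P_out/V_p = 109.22/240 = 0.455 A.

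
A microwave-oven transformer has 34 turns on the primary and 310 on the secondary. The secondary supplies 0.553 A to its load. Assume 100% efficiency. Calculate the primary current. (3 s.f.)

I_p ≈ 5.04 A

For an ideal transformer I_p/I_s = N_s/N_p, so I_p = 0.553 × 310/34 = 5.04 A.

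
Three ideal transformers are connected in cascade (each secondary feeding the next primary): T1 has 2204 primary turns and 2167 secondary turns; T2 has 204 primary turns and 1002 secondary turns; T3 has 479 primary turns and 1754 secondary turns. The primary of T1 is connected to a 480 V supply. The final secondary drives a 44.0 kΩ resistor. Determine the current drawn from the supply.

Secondary of T1: V = 480.00 × 2167/2204 = 471.94 V.
Secondary of T2: V = 471.94 × 1002/204 = 2318.1 V.
Secondary of T3: V = 2318.1 × 1754/479 = 8488.3 V.
I_load = 8488.3/44000 = 0.19292 A, so P_out = 8488.3 × 0.19292 = 1637.5 W.
All ideal ⇒ P_in = P_out, so I_supply = 1637.5/480 = 3.41 A.

I_supply ≈ 3.41 A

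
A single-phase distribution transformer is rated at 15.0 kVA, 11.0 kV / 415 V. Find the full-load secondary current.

I_s ≈ 36.1 A

I_s = S/V_s = 15000/415 = 36.1 A.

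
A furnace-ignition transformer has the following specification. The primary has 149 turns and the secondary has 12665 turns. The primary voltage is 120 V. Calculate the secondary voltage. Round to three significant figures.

V_s/V_p = N_s/N_p, so V_s = 120 × 12665/149 = 10200 V.

V_s ≈ 10200 V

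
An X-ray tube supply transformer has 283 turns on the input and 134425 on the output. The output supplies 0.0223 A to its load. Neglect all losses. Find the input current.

For an ideal transformer I_in/I_out = N_out/N_in, so I_in = 0.0223 × 134425/283 = 10.6 A.

I_in ≈ 10.6 A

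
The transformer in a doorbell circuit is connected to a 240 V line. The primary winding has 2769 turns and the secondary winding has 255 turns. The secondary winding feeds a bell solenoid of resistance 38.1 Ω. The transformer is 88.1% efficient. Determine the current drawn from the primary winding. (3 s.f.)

I_p ≈ 0.0606 A

V_s = 240 × 255/2769 = 22.102 V.
I_s = V_s/R = 22.102/38.1 = 0.58010 A.
P_out = V_s I_s = 22.102 × 0.58010 = 12.821 W.
P_in = P_out/η = 12.821/0.881 = 14.553 W.
I_p = P_in/V_p = 14.553/240 = 0.0606 A.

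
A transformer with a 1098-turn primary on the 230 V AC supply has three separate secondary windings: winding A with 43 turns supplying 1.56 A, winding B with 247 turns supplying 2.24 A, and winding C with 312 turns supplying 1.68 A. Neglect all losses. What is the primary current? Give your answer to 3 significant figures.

V_A = 230 × 43/1098 = 9.0073 V; V_B = 230 × 247/1098 = 51.740 V; V_C = 230 × 312/1098 = 65.355 V.
P_out = V_A I_A + V_B I_B + V_C I_C = 9.0073×1.56 + 51.740×2.24 + 65.355×1.68 = 14.051 + 115.90 + 109.80 = 239.74 W.
Ideal ⇒ P_in = P_out, so I_p = P_out/V_p = 239.74/230 = 1.04 A.

I_p ≈ 1.04 A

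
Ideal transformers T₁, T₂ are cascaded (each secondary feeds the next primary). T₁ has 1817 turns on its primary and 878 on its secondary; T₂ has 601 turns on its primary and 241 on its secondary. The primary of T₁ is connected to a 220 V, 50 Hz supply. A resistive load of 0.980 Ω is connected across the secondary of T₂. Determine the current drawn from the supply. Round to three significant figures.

Secondary of T₁: V = 220.00 × 878/1817 = 106.31 V.
Secondary of T₂: V = 106.31 × 241/601 = 42.629 V.
I_load = 42.629/0.980 = 43.499 A, so P_out = 42.629 × 43.499 = 1854.3 W.
All ideal ⇒ P_in = P_out, so I_supply = 1854.3/220 = 8.43 A.

I_supply ≈ 8.43 A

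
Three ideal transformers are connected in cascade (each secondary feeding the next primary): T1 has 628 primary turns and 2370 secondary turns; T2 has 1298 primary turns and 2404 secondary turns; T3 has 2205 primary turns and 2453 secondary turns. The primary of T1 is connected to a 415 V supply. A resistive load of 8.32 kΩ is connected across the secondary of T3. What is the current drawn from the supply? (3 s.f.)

I_supply ≈ 3.02 A

After T1: V = 415.00 × 2370/628 = 1566.2 V.
After T2: V = 1566.2 × 2404/1298 = 2900.7 V.
After T3: V = 2900.7 × 2453/2205 = 3226.9 V.
I_load = 3226.9/8320 = 0.38785 A, so P_out = 3226.9 × 0.38785 = 1251.5 W.
All ideal ⇒ P_in = P_out, so I_supply = 1251.5/415 = 3.02 A.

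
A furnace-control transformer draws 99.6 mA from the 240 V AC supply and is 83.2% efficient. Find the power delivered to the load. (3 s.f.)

P_out ≈ 19.9 W

P_in = V_p I_p = 240 × 0.0996 = 23.904 W.
P_out = η P_in = 0.832 × 23.904 = 19.9 W.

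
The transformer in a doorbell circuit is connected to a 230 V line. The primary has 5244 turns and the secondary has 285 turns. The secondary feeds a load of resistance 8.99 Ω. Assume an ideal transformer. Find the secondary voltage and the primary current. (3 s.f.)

V_s ≈ 12.5 V, I_p ≈ 0.0756 A

V_s = V_p × N_s/N_p = 230 × 285/5244 = 12.500 V.
I_s = V_s/R = 12.500/8.99 = 1.3904 A.
I_p = I_s × N_s/N_p = 1.3904 × 285/5244 = 0.0756 A.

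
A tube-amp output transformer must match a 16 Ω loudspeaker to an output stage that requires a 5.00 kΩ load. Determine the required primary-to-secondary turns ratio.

Z_p/Z_s = (N_p/N_s)², so N_p/N_s = √(5000/16) = √312 = 17.7.

N_p/N_s ≈ 17.7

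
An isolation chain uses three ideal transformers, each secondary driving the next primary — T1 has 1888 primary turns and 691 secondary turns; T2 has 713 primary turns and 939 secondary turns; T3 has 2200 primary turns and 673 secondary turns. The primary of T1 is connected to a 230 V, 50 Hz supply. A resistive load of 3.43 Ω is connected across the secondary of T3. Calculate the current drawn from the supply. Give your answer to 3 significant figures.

I_supply ≈ 1.46 A

After T1: V = 230.00 × 691/1888 = 84.179 V.
After T2: V = 84.179 × 939/713 = 110.86 V.
After T3: V = 110.86 × 673/2200 = 33.913 V.
I_load = 33.913/3.43 = 9.8873 A, so P_out = 33.913 × 9.8873 = 335.31 W.
All ideal ⇒ P_in = P_out, so I_supply = 335.31/230 = 1.46 A.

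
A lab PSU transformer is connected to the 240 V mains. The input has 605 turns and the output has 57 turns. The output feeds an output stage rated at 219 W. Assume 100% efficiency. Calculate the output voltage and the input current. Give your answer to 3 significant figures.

V_out = V_in × N_out/N_in = 240 × 57/605 = 22.612 V.
I_out = P/V_out = 219/22.612 = 9.6853 A.
I_in = I_out × N_out/N_in = 9.6853 × 57/605 = 0.912 A.

V_out ≈ 22.6 V, I_in ≈ 0.912 A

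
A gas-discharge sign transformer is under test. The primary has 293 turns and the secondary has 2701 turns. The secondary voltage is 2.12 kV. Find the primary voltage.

V_p ≈ 230 V

V_p/V_s = N_p/N_s, so V_p = 2120 × 293/2701 = 230 V.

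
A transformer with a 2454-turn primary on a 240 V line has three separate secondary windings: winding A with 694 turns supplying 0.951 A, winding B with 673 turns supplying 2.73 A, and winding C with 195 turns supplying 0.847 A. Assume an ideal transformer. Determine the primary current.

I_p ≈ 1.08 A

V_A = 240 × 694/2454 = 67.873 V; V_B = 240 × 673/2454 = 65.819 V; V_C = 240 × 195/2454 = 19.071 V.
P_out = V_A I_A + V_B I_B + V_C I_C = 67.873×0.951 + 65.819×2.73 + 19.071×0.847 = 64.547 + 179.69 + 16.153 = 260.39 W.
Ideal ⇒ P_in = P_out, so I_p = P_out/V_p = 260.39/240 = 1.08 A.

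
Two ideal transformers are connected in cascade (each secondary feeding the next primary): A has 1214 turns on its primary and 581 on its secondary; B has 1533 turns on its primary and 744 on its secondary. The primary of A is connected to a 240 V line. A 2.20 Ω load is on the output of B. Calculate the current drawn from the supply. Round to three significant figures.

After A: V = 240.00 × 581/1214 = 114.86 V.
After B: V = 114.86 × 744/1533 = 55.744 V.
I_load = 55.744/2.20 = 25.338 A, so P_out = 55.744 × 25.338 = 1412.5 W.
All ideal ⇒ P_in = P_out, so I_supply = 1412.5/240 = 5.89 A.

I_supply ≈ 5.89 A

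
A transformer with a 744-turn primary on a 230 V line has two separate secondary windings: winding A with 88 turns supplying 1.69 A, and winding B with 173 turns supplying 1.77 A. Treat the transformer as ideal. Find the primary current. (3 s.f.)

I_p ≈ 0.611 A

V_A = 230 × 88/744 = 27.204 V; V_B = 230 × 173/744 = 53.481 V.
P_out = V_A I_A + V_B I_B = 27.204×1.69 + 53.481×1.77 = 45.975 + 94.662 = 140.64 W.
Ideal ⇒ P_in = P_out, so I_p = P_out/V_p = 140.64/230 = 0.611 A.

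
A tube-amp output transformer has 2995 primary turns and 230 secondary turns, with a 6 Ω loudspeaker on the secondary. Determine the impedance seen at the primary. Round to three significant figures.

Z_p ≈ 1020 Ω

Z_p = (N_p/N_s)² × Z_s = (2995/230)² × 6 = 1020 Ω.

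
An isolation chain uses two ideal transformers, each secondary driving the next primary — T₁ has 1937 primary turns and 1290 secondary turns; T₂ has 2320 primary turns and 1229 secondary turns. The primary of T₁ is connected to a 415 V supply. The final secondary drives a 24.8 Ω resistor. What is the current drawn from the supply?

Secondary of T₁: V = 415.00 × 1290/1937 = 276.38 V.
Secondary of T₂: V = 276.38 × 1229/2320 = 146.41 V.
I_load = 146.41/24.8 = 5.9036 A, so P_out = 146.41 × 5.9036 = 864.36 W.
All ideal ⇒ P_in = P_out, so I_supply = 864.36/415 = 2.08 A.

I_supply ≈ 2.08 A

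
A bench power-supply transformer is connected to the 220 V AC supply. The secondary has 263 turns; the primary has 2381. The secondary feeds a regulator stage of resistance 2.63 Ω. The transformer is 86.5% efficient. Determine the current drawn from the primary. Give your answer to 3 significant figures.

V_s = 220 × 263/2381 = 24.301 V.
I_s = V_s/R = 24.301/2.63 = 9.2398 A.
P_out = V_s I_s = 24.301 × 9.2398 = 224.53 W.
P_in = P_out/η = 224.53/0.865 = 259.58 W.
I_p = P_in/V_p = 259.58/220 = 1.18 A.

I_p ≈ 1.18 A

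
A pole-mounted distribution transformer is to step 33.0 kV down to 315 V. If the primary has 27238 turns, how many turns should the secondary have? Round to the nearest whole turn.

N_s = 260 turns

N_s/N_p = V_s/V_p, so N_s = 27238 × 315/33000 = 260.0 ≈ 260 turns.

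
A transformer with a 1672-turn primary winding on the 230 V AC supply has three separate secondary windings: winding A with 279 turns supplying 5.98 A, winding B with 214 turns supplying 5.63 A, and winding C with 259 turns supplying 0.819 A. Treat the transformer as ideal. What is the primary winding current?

I_p ≈ 1.85 A

V_A = 230 × 279/1672 = 38.379 V; V_B = 230 × 214/1672 = 29.438 V; V_C = 230 × 259/1672 = 35.628 V.
P_out = V_A I_A + V_B I_B + V_C I_C = 38.379×5.98 + 29.438×5.63 + 35.628×0.819 = 229.51 + 165.73 + 29.179 = 424.42 W.
Ideal ⇒ P_in = P_out, so I_p = P_out/V_p = 424.42/230 = 1.85 A.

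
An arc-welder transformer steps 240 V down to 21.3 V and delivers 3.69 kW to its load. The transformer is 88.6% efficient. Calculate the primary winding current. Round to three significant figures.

I_p ≈ 17.4 A

P_in = P_out/η = 3690/0.886 = 4164.8 W.
I_p = P_in/V_p = 4164.8/240 = 17.4 A.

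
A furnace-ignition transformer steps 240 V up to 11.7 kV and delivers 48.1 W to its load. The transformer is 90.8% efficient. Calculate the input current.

P_in = P_out/η = 48.1/0.908 = 52.974 W.
I_in = P_in/V_in = 52.974/240 = 0.221 A.

I_in ≈ 0.221 A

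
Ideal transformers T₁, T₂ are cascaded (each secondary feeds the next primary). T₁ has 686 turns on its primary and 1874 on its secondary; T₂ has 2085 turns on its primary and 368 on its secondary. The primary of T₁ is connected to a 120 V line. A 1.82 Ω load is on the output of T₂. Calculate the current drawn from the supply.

I_supply ≈ 15.3 A

After T₁: V = 120.00 × 1874/686 = 327.81 V.
After T₂: V = 327.81 × 368/2085 = 57.859 V.
I_load = 57.859/1.82 = 31.790 A, so P_out = 57.859 × 31.790 = 1839.4 W.
All ideal ⇒ P_in = P_out, so I_supply = 1839.4/120 = 15.3 A.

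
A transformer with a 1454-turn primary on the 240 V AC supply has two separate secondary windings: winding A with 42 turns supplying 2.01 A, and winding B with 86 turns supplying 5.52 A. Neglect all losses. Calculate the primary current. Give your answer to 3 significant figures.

I_p ≈ 0.385 A

V_A = 240 × 42/1454 = 6.9326 V; V_B = 240 × 86/1454 = 14.195 V.
P_out = V_A I_A + V_B I_B = 6.9326×2.01 + 14.195×5.52 = 13.935 + 78.358 = 92.293 W.
Ideal ⇒ P_in = P_out, so I_p = P_out/V_p = 92.293/240 = 0.385 A.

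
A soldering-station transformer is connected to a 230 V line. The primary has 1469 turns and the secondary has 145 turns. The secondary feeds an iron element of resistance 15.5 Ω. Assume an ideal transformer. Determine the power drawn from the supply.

P ≈ 33.3 W

V_s = V_p × N_s/N_p = 230 × 145/1469 = 22.703 V.
I_s = V_s/R = 22.703/15.5 = 1.4647 A.
I_p = I_s × N_s/N_p = 1.4647 × 145/1469 = 0.14457 A.
P = V_p I_p = 230 × 0.14457 = 33.3 W.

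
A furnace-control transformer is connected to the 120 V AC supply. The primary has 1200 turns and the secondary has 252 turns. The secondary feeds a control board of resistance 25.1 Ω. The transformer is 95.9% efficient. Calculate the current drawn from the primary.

I_p ≈ 0.220 A

V_s = 120 × 252/1200 = 25.200 V.
I_s = V_s/R = 25.200/25.1 = 1.0040 A.
P_out = V_s I_s = 25.200 × 1.0040 = 25.300 W.
P_in = P_out/η = 25.300/0.959 = 26.382 W.
I_p = P_in/V_p = 26.382/120 = 0.220 A.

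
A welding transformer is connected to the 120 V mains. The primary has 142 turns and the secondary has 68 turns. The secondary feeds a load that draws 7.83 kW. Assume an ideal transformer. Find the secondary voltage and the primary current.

V_s = V_p × N_s/N_p = 120 × 68/142 = 57.465 V.
I_s = P/V_s = 7830/57.465 = 136.26 A.
I_p = I_s × N_s/N_p = 136.26 × 68/142 = 65.2 A.

V_s ≈ 57.5 V, I_p ≈ 65.2 A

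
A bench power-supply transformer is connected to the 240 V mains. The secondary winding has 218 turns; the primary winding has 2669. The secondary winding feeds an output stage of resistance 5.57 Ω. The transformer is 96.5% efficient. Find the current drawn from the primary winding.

V_s = 240 × 218/2669 = 19.603 V.
I_s = V_s/R = 19.603/5.57 = 3.5194 A.
P_out = V_s I_s = 19.603 × 3.5194 = 68.990 W.
P_in = P_out/η = 68.990/0.965 = 71.492 W.
I_p = P_in/V_p = 71.492/240 = 0.298 A.

I_p ≈ 0.298 A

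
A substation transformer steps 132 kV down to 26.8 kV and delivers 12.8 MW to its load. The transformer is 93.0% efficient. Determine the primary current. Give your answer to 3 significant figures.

P_in = P_out/η = 1.28×10^7/0.930 = 1.3763×10^7 W.
I_p = P_in/V_p = 1.3763×10^7/132000 = 104 A.

I_p ≈ 104 A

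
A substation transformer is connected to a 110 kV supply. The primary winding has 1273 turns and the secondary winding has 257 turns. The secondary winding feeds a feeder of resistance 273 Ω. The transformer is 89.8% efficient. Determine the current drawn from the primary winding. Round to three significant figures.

I_p ≈ 18.3 A

V_s = 110000 × 257/1273 = 22207 V.
I_s = V_s/R = 22207/273 = 81.346 A.
P_out = V_s I_s = 22207 × 81.346 = 1.8065×10^6 W.
P_in = P_out/η = 1.8065×10^6/0.898 = 2.0117×10^6 W.
I_p = P_in/V_p = 2.0117×10^6/110000 = 18.3 A.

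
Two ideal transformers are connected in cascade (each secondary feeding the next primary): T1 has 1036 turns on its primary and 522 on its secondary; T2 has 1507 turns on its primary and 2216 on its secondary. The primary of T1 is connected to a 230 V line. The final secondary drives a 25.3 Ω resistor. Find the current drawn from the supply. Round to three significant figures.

After T1: V = 230.00 × 522/1036 = 115.89 V.
After T2: V = 115.89 × 2216/1507 = 170.41 V.
I_load = 170.41/25.3 = 6.7356 A, so P_out = 170.41 × 6.7356 = 1147.8 W.
All ideal ⇒ P_in = P_out, so I_supply = 1147.8/230 = 4.99 A.

I_supply ≈ 4.99 A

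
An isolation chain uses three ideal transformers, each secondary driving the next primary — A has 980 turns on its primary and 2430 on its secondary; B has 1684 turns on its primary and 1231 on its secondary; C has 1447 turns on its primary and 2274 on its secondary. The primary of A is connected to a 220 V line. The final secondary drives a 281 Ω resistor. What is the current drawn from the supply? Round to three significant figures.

After A: V = 220.00 × 2430/980 = 545.51 V.
After B: V = 545.51 × 1231/1684 = 398.77 V.
After C: V = 398.77 × 2274/1447 = 626.67 V.
I_load = 626.67/281 = 2.2302 A, so P_out = 626.67 × 2.2302 = 1397.6 W.
All ideal ⇒ P_in = P_out, so I_supply = 1397.6/220 = 6.35 A.

I_supply ≈ 6.35 A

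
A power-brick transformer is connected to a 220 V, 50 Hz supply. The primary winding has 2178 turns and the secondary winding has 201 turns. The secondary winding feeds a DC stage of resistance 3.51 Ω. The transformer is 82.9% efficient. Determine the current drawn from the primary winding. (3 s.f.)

I_p ≈ 0.644 A

V_s = 220 × 201/2178 = 20.303 V.
I_s = V_s/R = 20.303/3.51 = 5.7843 A.
P_out = V_s I_s = 20.303 × 5.7843 = 117.44 W.
P_in = P_out/η = 117.44/0.829 = 141.66 W.
I_p = P_in/V_p = 141.66/220 = 0.644 A.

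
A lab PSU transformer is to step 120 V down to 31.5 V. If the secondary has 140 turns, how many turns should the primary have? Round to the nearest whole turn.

N_p = 533 turns

N_p/N_s = V_p/V_s, so N_p = 140 × 120/31.5 = 533.3 ≈ 533 turns.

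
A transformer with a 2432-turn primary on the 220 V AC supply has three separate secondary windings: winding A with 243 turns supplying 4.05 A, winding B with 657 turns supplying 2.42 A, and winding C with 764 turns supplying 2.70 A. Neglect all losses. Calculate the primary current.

V_A = 220 × 243/2432 = 21.982 V; V_B = 220 × 657/2432 = 59.433 V; V_C = 220 × 764/2432 = 69.112 V.
P_out = V_A I_A + V_B I_B + V_C I_C = 21.982×4.05 + 59.433×2.42 + 69.112×2.70 = 89.027 + 143.83 + 186.60 = 419.46 W.
Ideal ⇒ P_in = P_out, so I_p = P_out/V_p = 419.46/220 = 1.91 A.

I_p ≈ 1.91 A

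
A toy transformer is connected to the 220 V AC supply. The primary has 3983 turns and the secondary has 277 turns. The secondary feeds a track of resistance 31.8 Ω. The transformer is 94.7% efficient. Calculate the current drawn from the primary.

V_s = 220 × 277/3983 = 15.300 V.
I_s = V_s/R = 15.300/31.8 = 0.48113 A.
P_out = V_s I_s = 15.300 × 0.48113 = 7.3613 W.
P_in = P_out/η = 7.3613/0.947 = 7.7733 W.
I_p = P_in/V_p = 7.7733/220 = 0.0353 A.

I_p ≈ 0.0353 A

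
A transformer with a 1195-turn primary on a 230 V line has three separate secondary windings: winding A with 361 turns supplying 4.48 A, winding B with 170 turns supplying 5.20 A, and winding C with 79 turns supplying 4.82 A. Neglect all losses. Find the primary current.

V_A = 230 × 361/1195 = 69.481 V; V_B = 230 × 170/1195 = 32.720 V; V_C = 230 × 79/1195 = 15.205 V.
P_out = V_A I_A + V_B I_B + V_C I_C = 69.481×4.48 + 32.720×5.20 + 15.205×4.82 = 311.28 + 170.14 + 73.288 = 554.71 W.
Ideal ⇒ P_in = P_out, so I_p = P_out/V_p = 554.71/230 = 2.41 A.

I_p ≈ 2.41 A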